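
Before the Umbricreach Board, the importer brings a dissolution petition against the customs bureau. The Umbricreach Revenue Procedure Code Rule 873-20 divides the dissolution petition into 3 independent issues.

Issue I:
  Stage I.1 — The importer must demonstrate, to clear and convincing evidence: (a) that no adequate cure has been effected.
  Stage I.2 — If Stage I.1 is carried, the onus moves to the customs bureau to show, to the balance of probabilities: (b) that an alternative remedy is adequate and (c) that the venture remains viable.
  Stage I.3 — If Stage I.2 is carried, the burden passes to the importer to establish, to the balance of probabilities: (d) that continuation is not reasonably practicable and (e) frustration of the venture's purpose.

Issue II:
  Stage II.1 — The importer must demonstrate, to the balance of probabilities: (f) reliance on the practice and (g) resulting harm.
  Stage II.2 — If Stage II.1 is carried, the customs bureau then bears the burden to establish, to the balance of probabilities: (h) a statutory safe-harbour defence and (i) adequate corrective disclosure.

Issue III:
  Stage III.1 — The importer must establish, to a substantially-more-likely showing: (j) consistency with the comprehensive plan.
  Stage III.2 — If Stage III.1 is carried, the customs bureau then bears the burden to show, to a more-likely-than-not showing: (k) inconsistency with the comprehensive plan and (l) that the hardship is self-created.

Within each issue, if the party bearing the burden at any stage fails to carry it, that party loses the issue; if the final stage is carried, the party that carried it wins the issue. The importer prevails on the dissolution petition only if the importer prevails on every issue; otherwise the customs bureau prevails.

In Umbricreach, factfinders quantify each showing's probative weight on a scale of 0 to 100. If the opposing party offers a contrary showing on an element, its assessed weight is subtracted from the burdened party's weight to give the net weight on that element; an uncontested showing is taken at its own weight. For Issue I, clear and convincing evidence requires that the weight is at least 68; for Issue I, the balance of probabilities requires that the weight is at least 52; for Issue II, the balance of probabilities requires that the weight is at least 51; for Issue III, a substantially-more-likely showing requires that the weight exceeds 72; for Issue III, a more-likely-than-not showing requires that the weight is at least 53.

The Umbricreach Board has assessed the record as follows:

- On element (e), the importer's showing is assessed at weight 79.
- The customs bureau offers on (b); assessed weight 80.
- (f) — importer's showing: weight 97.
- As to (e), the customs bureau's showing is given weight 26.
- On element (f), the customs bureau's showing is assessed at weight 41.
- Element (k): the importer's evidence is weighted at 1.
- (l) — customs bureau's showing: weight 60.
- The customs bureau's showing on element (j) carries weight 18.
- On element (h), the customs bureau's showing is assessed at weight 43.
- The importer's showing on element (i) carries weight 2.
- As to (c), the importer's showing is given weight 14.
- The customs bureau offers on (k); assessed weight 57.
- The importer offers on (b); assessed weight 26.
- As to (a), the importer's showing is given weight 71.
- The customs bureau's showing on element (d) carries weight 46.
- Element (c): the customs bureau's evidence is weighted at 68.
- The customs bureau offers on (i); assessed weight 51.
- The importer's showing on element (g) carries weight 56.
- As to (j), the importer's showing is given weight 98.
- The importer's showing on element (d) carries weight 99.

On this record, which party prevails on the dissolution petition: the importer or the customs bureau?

— Issue I —
Stage I.1 — burden on importer; standard: clear and convincing evidence (weight is at least 68).
    (a): 71 ≥ 68 [met]
  Stage I.1 is satisfied; the onus moves to the customs bureau.
Stage I.2 — burden on customs bureau; standard: the balance of probabilities (weight is at least 52).
    (b): 80 − 26 = 54 ≥ 52 [met]
    (c): 68 − 14 = 54 ≥ 52 [met]
  Stage I.2 carried; the burden shifts to the importer.
Stage I.3 — burden on importer; standard: the balance of probabilities (weight is at least 52).
    (d): 99 − 46 = 53 ≥ 52 [met]
    (e): 79 − 26 = 53 ≥ 52 [met]
  Stage I.3 carried; the final stage is satisfied.
All stages carried — the importer prevails on this issue.
— Issue II —
Stage II.1 — burden on importer; standard: the balance of probabilities (weight is at least 51).
    (f): 97 − 41 = 56 ≥ 51 [met]
    (g): 56 ≥ 51 [met]
  All elements met. The burden passes to the customs bureau.
Stage II.2 — burden on customs bureau; standard: the balance of probabilities (weight is at least 51).
    (h): 43 < 51 [not met]
    (i): 51 − 2 = 49 < 51 [not met]
  Stage II.2 not carried; the customs bureau fails its burden.
The analysis ends at Stage II.2; the importer prevails on this issue.
— Issue III —
Stage III.1 — burden on importer; standard: a substantially-more-likely showing (weight exceeds 72).
    (j): 98 − 18 = 80 > 72 [met]
  The importer carries Stage III.1; the customs bureau now bears the burden.
Stage III.2 — burden on customs bureau; standard: a more-likely-than-not showing (weight is at least 53).
    (k): 57 − 1 = 56 ≥ 53 [met]
    (l): 60 ≥ 53 [met]
  Stage III.2 carried; the final stage is satisfied.
Every stage carried; the customs bureau prevails on this issue.
Per-issue: Issue I → importer; Issue II → importer; Issue III → customs bureau. The importer must prevail on every issue; overall, the customs bureau prevails.

customs bureau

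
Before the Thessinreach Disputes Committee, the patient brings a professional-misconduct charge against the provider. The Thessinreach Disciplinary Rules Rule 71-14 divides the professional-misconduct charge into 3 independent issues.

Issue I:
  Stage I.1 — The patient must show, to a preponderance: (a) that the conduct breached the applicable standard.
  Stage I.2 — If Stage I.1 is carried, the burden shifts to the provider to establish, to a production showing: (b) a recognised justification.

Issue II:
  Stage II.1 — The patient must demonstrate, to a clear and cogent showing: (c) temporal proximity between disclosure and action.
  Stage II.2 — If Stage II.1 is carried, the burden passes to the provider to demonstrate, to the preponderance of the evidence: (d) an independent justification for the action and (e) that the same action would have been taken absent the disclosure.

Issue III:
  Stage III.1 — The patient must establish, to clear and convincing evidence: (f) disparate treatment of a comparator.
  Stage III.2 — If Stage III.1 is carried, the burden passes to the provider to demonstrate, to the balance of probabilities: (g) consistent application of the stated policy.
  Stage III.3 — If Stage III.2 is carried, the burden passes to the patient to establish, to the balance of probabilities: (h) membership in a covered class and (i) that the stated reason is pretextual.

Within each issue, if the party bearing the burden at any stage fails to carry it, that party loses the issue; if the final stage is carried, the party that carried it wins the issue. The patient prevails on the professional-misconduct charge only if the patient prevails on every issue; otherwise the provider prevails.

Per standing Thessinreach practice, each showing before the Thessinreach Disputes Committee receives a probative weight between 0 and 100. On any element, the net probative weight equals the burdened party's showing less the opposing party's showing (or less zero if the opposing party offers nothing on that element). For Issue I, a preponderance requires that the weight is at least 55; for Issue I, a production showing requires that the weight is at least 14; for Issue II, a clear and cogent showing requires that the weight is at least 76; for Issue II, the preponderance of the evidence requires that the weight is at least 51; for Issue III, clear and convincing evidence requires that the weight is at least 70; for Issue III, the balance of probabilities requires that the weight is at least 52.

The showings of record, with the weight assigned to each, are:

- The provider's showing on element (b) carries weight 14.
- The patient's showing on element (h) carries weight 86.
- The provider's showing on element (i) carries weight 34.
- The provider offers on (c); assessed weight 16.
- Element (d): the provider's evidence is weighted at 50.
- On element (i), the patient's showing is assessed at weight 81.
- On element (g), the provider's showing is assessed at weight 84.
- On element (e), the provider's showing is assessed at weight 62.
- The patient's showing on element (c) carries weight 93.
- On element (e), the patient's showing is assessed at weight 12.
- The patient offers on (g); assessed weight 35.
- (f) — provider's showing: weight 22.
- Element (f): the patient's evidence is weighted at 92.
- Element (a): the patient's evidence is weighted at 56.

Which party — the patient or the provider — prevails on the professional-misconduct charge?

provider

— Issue I —
At Stage I.1 the patient must meet a preponderance (weight is at least 55): on (a) the weight is 56, which does reach 55, so (a) meets the standard.
  Stage I.1 is satisfied; the onus moves to the provider.
At Stage I.2 the provider must meet a production showing (weight is at least 14): on (b) the weight is 14, which does reach 14, so (b) meets the standard.
  All elements met at the final stage.
Every stage carried; the provider prevails on this issue.
— Issue II —
At Stage II.1 the patient must meet a clear and cogent showing (weight is at least 76): on (c) the weight is 93 less the opposing 16 gives net 77, ≥ 76, so (c) meets the standard.
  The patient carries Stage II.1; the provider now bears the burden.
At Stage II.2 the provider must meet the preponderance of the evidence (weight is at least 51): on (d) the weight is 50, which does not reach 51, so (d) does not meet the standard; on (e) the weight is 62 less the opposing 12 gives net 50, which does not reach 51, so (e) does not meet the standard.
  Stage II.2 not carried; the provider fails its burden.
The analysis ends at Stage II.2; the patient prevails on this issue.
— Issue III —
Stage III.1 — burden on patient; standard: clear and convincing evidence (weight is at least 70).
    (f): 92 − 22 = 70 ≥ 70 [met]
  The patient carries Stage III.1; the provider now bears the burden.
Stage III.2 — burden on provider; standard: the balance of probabilities (weight is at least 52).
    (g): 84 − 35 = 49 < 52 [not met]
  Not every element is met, so the provider fails to carry Stage III.2.
The patient prevails on this issue.
Per-issue: Issue I → provider; Issue II → patient; Issue III → patient. The patient must prevail on every issue; overall, the provider prevails.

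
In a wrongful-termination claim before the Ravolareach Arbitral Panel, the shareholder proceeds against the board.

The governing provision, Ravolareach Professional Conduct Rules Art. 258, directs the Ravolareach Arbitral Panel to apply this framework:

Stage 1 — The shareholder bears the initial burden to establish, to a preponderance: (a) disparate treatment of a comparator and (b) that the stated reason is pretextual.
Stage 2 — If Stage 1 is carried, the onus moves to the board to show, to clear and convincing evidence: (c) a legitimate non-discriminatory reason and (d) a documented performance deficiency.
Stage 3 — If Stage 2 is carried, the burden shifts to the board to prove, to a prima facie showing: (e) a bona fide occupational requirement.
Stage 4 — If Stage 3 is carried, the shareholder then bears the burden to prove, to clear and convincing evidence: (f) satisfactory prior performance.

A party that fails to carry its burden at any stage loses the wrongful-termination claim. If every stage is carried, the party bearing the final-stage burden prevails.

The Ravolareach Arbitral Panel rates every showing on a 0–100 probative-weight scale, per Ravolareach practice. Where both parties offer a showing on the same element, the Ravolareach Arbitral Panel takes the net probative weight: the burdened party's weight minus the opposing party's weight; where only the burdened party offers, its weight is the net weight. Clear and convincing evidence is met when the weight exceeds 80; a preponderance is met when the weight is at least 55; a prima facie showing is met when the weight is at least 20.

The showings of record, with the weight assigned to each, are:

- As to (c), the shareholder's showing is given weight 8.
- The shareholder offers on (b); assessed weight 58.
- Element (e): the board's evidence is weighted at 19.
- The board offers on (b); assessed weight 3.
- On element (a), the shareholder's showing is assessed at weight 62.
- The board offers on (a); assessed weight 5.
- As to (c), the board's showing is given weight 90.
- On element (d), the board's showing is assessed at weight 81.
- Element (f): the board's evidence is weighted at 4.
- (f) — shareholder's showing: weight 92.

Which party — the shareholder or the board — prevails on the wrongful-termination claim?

Stage 1 — burden on shareholder; standard: a preponderance (weight is at least 55).
    (a): 62 − 5 = 57 ≥ 55 [met]
    (b): 58 − 3 = 55 ≥ 55 [met]
  All elements met. The burden passes to the board.
Stage 2 — burden on board; standard: clear and convincing evidence (weight exceeds 80).
    (c): 90 − 8 = 82 > 80 [met]
    (d): 81 > 80 [met]
  Stage 2 is satisfied; the board continues to bear the burden.
Stage 3 — burden on board; standard: a prima facie showing (weight is at least 20).
    (e): 19 < 20 [not met]
  The board does not carry Stage 3.
So the shareholder prevails.

shareholder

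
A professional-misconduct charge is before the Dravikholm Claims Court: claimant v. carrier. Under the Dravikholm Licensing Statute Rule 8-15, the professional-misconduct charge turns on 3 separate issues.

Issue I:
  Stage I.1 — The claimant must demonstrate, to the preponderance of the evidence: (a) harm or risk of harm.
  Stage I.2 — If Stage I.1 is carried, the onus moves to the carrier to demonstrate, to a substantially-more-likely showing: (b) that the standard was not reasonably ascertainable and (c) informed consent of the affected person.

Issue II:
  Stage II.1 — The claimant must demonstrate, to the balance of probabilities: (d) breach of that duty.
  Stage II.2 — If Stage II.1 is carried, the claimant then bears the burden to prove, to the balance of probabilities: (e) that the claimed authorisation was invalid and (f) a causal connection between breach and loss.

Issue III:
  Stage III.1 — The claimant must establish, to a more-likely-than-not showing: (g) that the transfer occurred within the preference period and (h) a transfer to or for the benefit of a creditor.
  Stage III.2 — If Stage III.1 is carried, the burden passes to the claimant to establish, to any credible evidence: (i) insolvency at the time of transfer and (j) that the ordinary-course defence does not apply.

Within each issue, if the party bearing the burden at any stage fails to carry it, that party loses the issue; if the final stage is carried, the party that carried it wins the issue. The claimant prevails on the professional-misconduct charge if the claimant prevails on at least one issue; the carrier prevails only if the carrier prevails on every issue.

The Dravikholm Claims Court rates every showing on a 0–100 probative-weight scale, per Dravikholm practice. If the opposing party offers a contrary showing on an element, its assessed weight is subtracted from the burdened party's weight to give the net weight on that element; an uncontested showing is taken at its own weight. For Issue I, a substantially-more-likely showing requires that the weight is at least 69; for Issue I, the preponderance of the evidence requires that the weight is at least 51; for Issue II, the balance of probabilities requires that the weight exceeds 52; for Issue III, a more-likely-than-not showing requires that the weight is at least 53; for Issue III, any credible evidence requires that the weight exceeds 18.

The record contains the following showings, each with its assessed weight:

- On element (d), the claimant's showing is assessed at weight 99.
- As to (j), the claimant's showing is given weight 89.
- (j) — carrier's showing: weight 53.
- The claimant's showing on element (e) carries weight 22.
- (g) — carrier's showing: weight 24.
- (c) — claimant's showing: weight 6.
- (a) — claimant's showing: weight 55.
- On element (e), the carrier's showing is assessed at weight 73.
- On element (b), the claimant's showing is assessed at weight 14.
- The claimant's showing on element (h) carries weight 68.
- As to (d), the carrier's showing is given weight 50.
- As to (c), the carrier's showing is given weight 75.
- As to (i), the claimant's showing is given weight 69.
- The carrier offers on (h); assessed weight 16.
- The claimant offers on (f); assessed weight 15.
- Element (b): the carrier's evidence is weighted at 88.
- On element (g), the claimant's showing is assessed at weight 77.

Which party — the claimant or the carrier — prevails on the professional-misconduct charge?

— Issue I —
Stage I.1 (claimant, the preponderance of the evidence, weight is at least 51): (a) 55 ≥ 51 — meets.
  Stage I.1 carried; the burden shifts to the carrier.
Stage I.2 (carrier, a substantially-more-likely showing, weight is at least 69): (b) net 88−14=74 ≥ 69 — meets; (c) net 75−6=69 ≥ 69 — meets.
  The carrier carries the last stage.
Every stage carried; the carrier prevails on this issue.
— Issue II —
Stage II.1 — burden on claimant; standard: the balance of probabilities (weight exceeds 52).
    (d): 99 − 50 = 49 ≤ 52 [not met]
  Stage II.1 not carried; the claimant fails its burden.
The carrier prevails on this issue.
— Issue III —
Stage III.1 — burden on claimant; standard: a more-likely-than-not showing (weight is at least 53).
    (g): 77 − 24 = 53 ≥ 53 [met]
    (h): 68 − 16 = 52 < 53 [not met]
  The claimant does not carry Stage III.1.
So the carrier prevails on this issue.
Per-issue: Issue I → carrier; Issue II → carrier; Issue III → carrier. The claimant must prevail on at least one issue; overall, the carrier prevails.

carrier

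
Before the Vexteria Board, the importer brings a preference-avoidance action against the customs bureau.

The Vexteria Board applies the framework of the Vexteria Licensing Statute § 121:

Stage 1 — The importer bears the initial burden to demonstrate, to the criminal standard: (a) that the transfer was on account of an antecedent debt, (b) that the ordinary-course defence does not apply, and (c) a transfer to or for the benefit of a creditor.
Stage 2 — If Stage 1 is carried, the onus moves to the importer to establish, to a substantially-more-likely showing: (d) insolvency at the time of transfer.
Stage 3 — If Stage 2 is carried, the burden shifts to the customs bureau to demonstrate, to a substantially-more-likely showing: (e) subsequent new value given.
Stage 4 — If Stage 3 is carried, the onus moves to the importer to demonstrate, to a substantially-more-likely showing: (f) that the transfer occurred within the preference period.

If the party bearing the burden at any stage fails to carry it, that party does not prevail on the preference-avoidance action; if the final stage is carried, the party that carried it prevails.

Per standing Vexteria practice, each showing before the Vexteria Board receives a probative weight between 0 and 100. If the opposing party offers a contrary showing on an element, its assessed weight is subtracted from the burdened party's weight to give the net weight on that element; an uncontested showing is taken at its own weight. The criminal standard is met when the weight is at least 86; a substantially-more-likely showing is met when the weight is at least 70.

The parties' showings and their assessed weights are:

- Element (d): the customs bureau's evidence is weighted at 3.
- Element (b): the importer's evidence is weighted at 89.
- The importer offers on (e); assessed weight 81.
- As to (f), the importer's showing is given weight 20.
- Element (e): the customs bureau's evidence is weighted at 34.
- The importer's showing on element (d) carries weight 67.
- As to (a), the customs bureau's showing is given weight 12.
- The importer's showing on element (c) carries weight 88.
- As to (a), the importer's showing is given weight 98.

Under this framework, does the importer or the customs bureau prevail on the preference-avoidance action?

Stage 1 (importer, the criminal standard, weight is at least 86): (a) net 98−12=86 ≥ 86 — meets; (b) 89 ≥ 86 — meets; (c) 88 ≥ 86 — meets.
  All elements met. The importer retains the burden for Stage 2.
Stage 2 (importer, a substantially-more-likely showing, weight is at least 70): (d) net 67−3=64 < 70 — fails.
  The importer does not carry Stage 2.
The customs bureau prevails.

customs bureau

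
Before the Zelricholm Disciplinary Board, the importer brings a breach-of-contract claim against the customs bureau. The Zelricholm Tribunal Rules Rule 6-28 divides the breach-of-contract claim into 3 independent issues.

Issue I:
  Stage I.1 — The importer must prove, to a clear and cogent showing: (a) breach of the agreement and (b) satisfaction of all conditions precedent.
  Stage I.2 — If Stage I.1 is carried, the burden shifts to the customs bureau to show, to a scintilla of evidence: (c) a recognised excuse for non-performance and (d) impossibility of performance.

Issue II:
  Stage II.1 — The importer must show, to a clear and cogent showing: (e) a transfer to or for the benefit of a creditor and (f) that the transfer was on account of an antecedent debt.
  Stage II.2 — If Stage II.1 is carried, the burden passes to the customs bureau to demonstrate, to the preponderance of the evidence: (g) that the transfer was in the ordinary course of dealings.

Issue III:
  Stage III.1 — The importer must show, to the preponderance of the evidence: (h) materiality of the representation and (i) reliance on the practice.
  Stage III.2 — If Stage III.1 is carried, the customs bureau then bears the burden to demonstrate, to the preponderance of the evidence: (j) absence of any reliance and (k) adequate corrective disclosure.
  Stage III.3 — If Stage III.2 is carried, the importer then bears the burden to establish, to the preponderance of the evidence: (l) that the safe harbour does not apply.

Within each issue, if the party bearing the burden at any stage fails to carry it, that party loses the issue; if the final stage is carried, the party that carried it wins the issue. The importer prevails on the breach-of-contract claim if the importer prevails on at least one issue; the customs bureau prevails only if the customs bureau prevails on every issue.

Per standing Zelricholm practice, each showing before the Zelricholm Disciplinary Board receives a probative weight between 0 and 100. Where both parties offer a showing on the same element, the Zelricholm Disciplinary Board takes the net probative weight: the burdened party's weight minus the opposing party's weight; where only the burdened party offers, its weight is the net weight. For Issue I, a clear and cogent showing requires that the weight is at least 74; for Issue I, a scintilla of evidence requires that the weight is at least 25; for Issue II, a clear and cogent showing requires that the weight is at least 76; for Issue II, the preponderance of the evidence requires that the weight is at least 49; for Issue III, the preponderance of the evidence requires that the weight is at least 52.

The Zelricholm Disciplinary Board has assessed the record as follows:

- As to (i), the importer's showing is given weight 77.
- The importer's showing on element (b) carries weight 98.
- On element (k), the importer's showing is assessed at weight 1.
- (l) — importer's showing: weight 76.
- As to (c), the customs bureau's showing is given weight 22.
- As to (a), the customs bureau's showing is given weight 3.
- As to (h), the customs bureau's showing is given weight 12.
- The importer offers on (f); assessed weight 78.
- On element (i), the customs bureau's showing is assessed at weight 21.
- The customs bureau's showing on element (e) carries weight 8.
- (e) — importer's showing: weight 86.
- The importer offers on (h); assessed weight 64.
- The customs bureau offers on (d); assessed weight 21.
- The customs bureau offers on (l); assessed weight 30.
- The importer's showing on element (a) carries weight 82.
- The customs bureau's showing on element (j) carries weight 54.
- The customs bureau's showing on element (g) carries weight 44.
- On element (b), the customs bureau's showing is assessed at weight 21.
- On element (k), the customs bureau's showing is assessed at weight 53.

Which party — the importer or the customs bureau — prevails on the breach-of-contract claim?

importer

— Issue I —
At Stage I.1 the importer must meet a clear and cogent showing (weight is at least 74): on (a) the weight is 82 less the opposing 3 gives net 79, ≥ 74, so (a) meets the standard; on (b) the weight is 98 less the opposing 21 gives net 77, ≥ 74, so (b) meets the standard.
  Stage I.1 carried; the burden shifts to the customs bureau.
At Stage I.2 the customs bureau must meet a scintilla of evidence (weight is at least 25): on (c) the weight is 22, < 25, so (c) does not meet the standard; on (d) the weight is 21, which does not reach 25, so (d) does not meet the standard.
  Not every element is met, so the customs bureau fails to carry Stage I.2.
The analysis ends at Stage I.2; the importer prevails on this issue.
— Issue II —
At Stage II.1 the importer must meet a clear and cogent showing (weight is at least 76): on (e) the weight is 86 less the opposing 8 gives net 78, which does reach 76, so (e) meets the standard; on (f) the weight is 78, ≥ 76, so (f) meets the standard.
  All elements met. The burden passes to the customs bureau.
At Stage II.2 the customs bureau must meet the preponderance of the evidence (weight is at least 49): on (g) the weight is 44, which does not reach 49, so (g) does not meet the standard.
  Stage II.2 not carried; the customs bureau fails its burden.
The analysis ends at Stage II.2; the importer prevails on this issue.
— Issue III —
At Stage III.1 the importer must meet the preponderance of the evidence (weight is at least 52): on (h) the weight is 64 less the opposing 12 gives net 52, ≥ 52, so (h) meets the standard; on (i) the weight is 77 less the opposing 21 gives net 56, ≥ 52, so (i) meets the standard.
  Stage III.1 carried; the burden shifts to the customs bureau.
At Stage III.2 the customs bureau must meet the preponderance of the evidence (weight is at least 52): on (j) the weight is 54, ≥ 52, so (j) meets the standard; on (k) the weight is 53 less the opposing 1 gives net 52, ≥ 52, so (k) meets the standard.
  All elements met. The burden passes to the importer.
At Stage III.3 the importer must meet the preponderance of the evidence (weight is at least 52): on (l) the weight is 76 less the opposing 30 gives net 46, < 52, so (l) does not meet the standard.
  The importer does not carry Stage III.3.
So the customs bureau prevails on this issue.
Per-issue: Issue I → importer; Issue II → importer; Issue III → customs bureau. The importer must prevail on at least one issue; overall, the importer prevails.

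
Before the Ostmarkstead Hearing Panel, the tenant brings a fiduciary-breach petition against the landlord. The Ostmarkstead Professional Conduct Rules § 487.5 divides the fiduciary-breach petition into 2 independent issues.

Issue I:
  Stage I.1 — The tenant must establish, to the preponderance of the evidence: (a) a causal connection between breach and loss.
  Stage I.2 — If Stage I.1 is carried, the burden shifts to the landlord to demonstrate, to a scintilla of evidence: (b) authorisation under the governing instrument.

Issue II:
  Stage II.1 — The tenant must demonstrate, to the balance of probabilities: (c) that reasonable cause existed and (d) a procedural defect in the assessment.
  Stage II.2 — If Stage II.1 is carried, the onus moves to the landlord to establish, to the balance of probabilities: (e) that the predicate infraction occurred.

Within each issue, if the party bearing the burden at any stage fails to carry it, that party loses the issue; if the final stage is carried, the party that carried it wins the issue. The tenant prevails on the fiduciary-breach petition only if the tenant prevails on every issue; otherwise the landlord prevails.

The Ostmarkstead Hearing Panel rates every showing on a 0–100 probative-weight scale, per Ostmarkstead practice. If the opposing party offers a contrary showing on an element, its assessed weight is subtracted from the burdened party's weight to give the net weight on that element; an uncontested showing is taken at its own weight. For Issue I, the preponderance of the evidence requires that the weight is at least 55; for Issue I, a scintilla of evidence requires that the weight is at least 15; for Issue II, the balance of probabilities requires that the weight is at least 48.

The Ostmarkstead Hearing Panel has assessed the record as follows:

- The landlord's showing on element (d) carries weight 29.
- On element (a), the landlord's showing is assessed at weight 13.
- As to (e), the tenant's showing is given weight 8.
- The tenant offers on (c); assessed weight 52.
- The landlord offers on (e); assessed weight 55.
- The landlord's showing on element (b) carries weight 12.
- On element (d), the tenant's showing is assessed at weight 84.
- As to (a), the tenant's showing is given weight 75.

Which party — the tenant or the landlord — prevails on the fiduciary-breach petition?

tenant

— Issue I —
Stage I.1 — burden on tenant; standard: the preponderance of the evidence (weight is at least 55).
    (a): 75 − 13 = 62 ≥ 55 [met]
  Stage I.1 is satisfied; the onus moves to the landlord.
Stage I.2 — burden on landlord; standard: a scintilla of evidence (weight is at least 15).
    (b): 12 < 15 [not met]
  The landlord does not carry Stage I.2.
So the tenant prevails on this issue.
— Issue II —
At Stage II.1 the tenant must meet the balance of probabilities (weight is at least 48): on (c) the weight is 52, which does reach 48, so (c) meets the standard; on (d) the weight is 84 less the opposing 29 gives net 55, which does reach 48, so (d) meets the standard.
  The tenant carries Stage II.1; the landlord now bears the burden.
At Stage II.2 the landlord must meet the balance of probabilities (weight is at least 48): on (e) the weight is 55 less the opposing 8 gives net 47, which does not reach 48, so (e) does not meet the standard.
  Stage II.2 not carried; the landlord fails its burden.
The analysis ends at Stage II.2; the tenant prevails on this issue.
Per-issue: Issue I → tenant; Issue II → tenant. The tenant must prevail on every issue; overall, the tenant prevails.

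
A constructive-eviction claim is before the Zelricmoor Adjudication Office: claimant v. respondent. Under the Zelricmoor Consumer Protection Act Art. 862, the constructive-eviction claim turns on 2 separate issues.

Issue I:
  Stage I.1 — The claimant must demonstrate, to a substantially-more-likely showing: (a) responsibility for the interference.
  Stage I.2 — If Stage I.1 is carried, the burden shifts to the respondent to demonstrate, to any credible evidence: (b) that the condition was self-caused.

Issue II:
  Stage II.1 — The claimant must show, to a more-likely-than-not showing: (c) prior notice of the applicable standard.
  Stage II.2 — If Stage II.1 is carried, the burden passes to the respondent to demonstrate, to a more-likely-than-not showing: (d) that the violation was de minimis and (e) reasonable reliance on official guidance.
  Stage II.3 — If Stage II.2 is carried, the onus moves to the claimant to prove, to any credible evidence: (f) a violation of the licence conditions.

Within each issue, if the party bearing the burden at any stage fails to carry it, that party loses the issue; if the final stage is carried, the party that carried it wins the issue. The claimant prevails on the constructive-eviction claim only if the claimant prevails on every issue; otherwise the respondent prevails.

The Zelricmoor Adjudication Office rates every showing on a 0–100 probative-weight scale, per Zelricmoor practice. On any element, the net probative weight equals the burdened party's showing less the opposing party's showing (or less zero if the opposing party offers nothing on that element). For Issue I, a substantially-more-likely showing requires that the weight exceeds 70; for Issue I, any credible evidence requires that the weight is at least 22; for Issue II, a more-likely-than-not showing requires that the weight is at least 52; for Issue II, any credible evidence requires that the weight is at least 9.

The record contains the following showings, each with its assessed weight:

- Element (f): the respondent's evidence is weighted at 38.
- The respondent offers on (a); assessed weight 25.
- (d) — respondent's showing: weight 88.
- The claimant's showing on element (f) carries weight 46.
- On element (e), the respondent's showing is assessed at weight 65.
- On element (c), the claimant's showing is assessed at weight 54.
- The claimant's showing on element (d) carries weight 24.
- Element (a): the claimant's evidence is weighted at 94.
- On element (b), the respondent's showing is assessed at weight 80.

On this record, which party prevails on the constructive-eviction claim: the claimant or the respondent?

respondent

— Issue I —
Stage I.1 — burden on claimant; standard: a substantially-more-likely showing (weight exceeds 70).
    (a): 94 − 25 = 69 ≤ 70 [not met]
  The claimant does not carry Stage I.1.
The analysis ends at Stage I.1; the respondent prevails on this issue.
— Issue II —
At Stage II.1 the claimant must meet a more-likely-than-not showing (weight is at least 52): on (c) the weight is 54, which does reach 52, so (c) meets the standard.
  The claimant carries Stage II.1; the respondent now bears the burden.
At Stage II.2 the respondent must meet a more-likely-than-not showing (weight is at least 52): on (d) the weight is 88 less the opposing 24 gives net 64, which does reach 52, so (d) meets the standard; on (e) the weight is 65, ≥ 52, so (e) meets the standard.
  The respondent carries Stage II.2; the claimant now bears the burden.
At Stage II.3 the claimant must meet any credible evidence (weight is at least 9): on (f) the weight is 46 less the opposing 38 gives net 8, which does not reach 9, so (f) does not meet the standard.
  Stage II.3 not carried; the claimant fails its burden.
The analysis ends at Stage II.3; the respondent prevails on this issue.
Per-issue: Issue I → respondent; Issue II → respondent. The claimant must prevail on every issue; overall, the respondent prevails.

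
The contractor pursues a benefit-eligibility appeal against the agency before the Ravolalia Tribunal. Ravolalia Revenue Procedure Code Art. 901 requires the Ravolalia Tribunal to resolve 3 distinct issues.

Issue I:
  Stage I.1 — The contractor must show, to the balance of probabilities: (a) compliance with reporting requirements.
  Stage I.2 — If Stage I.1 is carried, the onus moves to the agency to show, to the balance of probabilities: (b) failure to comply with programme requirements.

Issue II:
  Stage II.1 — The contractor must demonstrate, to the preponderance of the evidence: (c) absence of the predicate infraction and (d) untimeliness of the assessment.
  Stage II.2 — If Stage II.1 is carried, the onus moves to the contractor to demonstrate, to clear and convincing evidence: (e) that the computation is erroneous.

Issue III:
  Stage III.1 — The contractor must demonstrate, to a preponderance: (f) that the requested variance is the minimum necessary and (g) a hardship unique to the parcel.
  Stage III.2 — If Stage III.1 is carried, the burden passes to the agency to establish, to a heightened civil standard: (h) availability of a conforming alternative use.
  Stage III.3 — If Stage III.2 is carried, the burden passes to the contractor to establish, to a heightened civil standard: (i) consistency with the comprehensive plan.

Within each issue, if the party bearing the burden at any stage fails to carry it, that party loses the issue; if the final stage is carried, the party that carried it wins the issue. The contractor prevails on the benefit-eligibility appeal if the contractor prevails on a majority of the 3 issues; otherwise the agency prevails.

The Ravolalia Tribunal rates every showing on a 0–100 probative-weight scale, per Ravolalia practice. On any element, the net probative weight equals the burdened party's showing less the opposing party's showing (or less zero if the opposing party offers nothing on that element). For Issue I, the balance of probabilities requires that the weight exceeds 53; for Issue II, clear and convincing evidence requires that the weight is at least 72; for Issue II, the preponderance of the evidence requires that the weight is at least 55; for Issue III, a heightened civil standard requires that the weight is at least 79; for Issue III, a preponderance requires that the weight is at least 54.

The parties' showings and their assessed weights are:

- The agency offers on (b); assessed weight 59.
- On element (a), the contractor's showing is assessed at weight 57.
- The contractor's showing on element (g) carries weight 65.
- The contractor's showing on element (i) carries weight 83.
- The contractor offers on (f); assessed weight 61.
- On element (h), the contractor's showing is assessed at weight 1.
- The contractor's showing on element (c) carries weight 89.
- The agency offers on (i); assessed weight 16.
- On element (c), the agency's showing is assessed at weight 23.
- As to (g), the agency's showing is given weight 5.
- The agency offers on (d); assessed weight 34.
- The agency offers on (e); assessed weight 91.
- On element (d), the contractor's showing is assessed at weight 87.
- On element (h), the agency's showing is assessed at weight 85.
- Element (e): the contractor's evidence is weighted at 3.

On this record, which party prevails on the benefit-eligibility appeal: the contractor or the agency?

— Issue I —
Stage I.1 (contractor, the balance of probabilities, weight exceeds 53): (a) 57 > 53 — meets.
  Stage I.1 is satisfied; the onus moves to the agency.
Stage I.2 (agency, the balance of probabilities, weight exceeds 53): (b) 59 > 53 — meets.
  All elements met at the final stage.
With every stage satisfied, the agency prevails on this issue.
— Issue II —
Stage II.1 (contractor, the preponderance of the evidence, weight is at least 55): (c) net 89−23=66 ≥ 55 — meets; (d) net 87−34=53 < 55 — fails.
  Not every element is met, so the contractor fails to carry Stage II.1.
So the agency prevails on this issue.
— Issue III —
At Stage III.1 the contractor must meet a preponderance (weight is at least 54): on (f) the weight is 61, which does reach 54, so (f) meets the standard; on (g) the weight is 65 less the opposing 5 gives net 60, which does reach 54, so (g) meets the standard.
  All elements met. The burden passes to the agency.
At Stage III.2 the agency must meet a heightened civil standard (weight is at least 79): on (h) the weight is 85 less the opposing 1 gives net 84, ≥ 79, so (h) meets the standard.
  The agency carries Stage III.2; the contractor now bears the burden.
At Stage III.3 the contractor must meet a heightened civil standard (weight is at least 79): on (i) the weight is 83 less the opposing 16 gives net 67, which does not reach 79, so (i) does not meet the standard.
  The contractor does not carry Stage III.3.
The analysis ends at Stage III.3; the agency prevails on this issue.
Per-issue: Issue I → agency; Issue II → agency; Issue III → agency. The contractor must prevail on a majority of issues; overall, the agency prevails.

agency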